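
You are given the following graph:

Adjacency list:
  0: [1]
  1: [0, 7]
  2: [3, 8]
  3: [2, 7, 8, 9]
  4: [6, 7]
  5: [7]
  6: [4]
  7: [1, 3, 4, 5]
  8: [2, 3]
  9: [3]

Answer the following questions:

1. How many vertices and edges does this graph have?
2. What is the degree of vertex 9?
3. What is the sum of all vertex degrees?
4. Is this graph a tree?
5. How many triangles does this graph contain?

Count: 10 vertices, 10 edges.
Vertex 9 has neighbors [3], degree = 1.
Handshaking lemma: 2 * 10 = 20.
A tree on 10 vertices has 9 edges. This graph has 10 edges (1 extra). Not a tree.
Number of triangles = 1.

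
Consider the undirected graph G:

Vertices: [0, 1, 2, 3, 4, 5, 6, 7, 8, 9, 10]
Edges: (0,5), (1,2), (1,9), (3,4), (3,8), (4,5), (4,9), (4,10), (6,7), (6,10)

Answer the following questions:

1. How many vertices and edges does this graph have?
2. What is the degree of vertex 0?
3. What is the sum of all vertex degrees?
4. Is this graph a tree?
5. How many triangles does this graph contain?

Count: 11 vertices, 10 edges.
Vertex 0 has neighbors [5], degree = 1.
Handshaking lemma: 2 * 10 = 20.
A graph is a tree iff it is connected and has exactly n-1 edges. This graph is connected (all 11 vertices in one component) and has 11-1 = 10 edges. It is a tree.
Number of triangles = 0.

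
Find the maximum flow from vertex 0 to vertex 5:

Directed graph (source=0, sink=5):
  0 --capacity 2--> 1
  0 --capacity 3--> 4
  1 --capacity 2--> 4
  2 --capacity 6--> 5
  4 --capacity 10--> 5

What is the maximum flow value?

Computing max flow:
  Flow on (0->1): 2/2
  Flow on (0->4): 3/3
  Flow on (1->4): 2/2
  Flow on (4->5): 5/10
Maximum flow = 5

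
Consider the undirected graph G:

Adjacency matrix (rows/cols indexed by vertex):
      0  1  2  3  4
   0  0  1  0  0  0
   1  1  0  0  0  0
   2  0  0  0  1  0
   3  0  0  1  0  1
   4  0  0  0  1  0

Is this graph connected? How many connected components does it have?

Checking connectivity: the graph has 2 connected component(s).
Components: [[0, 1], [2, 3, 4]]. The graph is NOT connected.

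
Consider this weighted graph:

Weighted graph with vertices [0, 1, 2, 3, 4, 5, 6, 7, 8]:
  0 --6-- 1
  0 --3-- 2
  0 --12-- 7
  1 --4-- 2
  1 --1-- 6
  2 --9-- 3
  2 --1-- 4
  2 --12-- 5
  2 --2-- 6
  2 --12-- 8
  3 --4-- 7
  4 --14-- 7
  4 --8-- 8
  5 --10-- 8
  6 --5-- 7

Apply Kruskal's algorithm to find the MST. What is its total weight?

Applying Kruskal's algorithm (sort edges by weight, add if no cycle):
  Add (1,6) w=1
  Add (2,4) w=1
  Add (2,6) w=2
  Add (0,2) w=3
  Skip (1,2) w=4 (creates cycle)
  Add (3,7) w=4
  Add (6,7) w=5
  Skip (0,1) w=6 (creates cycle)
  Add (4,8) w=8
  Skip (2,3) w=9 (creates cycle)
  Add (5,8) w=10
  Skip (0,7) w=12 (creates cycle)
  Skip (2,5) w=12 (creates cycle)
  Skip (2,8) w=12 (creates cycle)
  Skip (4,7) w=14 (creates cycle)
MST weight = 34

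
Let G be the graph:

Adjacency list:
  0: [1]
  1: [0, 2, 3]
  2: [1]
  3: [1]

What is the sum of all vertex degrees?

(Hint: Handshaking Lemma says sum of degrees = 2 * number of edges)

Count edges: 3 edges.
By Handshaking Lemma: sum of degrees = 2 * 3 = 6.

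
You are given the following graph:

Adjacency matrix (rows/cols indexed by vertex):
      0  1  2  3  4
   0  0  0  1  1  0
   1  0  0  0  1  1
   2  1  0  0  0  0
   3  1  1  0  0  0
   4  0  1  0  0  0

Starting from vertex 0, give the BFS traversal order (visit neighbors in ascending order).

BFS from vertex 0 (neighbors processed in ascending order):
Visit order: 0, 2, 3, 1, 4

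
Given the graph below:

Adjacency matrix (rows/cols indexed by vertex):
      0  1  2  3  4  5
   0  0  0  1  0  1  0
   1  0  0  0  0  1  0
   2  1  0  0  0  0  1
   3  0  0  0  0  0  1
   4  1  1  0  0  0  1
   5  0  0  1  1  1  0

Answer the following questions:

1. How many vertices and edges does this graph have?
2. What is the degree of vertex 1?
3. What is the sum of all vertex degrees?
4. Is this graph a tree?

Count: 6 vertices, 6 edges.
Vertex 1 has neighbors [4], degree = 1.
Handshaking lemma: 2 * 6 = 12.
A tree on 6 vertices has 5 edges. This graph has 6 edges (1 extra). Not a tree.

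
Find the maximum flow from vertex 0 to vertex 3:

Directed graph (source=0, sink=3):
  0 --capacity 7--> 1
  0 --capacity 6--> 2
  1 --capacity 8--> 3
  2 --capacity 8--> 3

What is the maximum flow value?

Computing max flow:
  Flow on (0->1): 7/7
  Flow on (0->2): 6/6
  Flow on (1->3): 7/8
  Flow on (2->3): 6/8
Maximum flow = 13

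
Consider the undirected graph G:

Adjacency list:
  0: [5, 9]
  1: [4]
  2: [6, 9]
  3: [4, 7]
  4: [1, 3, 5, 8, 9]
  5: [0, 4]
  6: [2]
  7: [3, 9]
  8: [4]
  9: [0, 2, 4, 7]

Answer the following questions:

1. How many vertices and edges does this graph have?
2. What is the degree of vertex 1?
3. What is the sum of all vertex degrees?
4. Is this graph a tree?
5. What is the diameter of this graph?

Count: 10 vertices, 11 edges.
Vertex 1 has neighbors [4], degree = 1.
Handshaking lemma: 2 * 11 = 22.
A tree on 10 vertices has 9 edges. This graph has 11 edges (2 extra). Not a tree.
Diameter (longest shortest path) = 4.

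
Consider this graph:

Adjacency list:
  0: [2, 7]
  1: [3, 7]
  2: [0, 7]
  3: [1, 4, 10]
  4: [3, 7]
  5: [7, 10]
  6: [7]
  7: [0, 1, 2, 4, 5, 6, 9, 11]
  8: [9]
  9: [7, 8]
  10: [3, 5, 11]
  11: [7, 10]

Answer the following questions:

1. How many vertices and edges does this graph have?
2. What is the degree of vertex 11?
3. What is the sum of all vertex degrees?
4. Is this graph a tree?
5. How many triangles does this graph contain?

Count: 12 vertices, 15 edges.
Vertex 11 has neighbors [7, 10], degree = 2.
Handshaking lemma: 2 * 15 = 30.
A tree on 12 vertices has 11 edges. This graph has 15 edges (4 extra). Not a tree.
Number of triangles = 1.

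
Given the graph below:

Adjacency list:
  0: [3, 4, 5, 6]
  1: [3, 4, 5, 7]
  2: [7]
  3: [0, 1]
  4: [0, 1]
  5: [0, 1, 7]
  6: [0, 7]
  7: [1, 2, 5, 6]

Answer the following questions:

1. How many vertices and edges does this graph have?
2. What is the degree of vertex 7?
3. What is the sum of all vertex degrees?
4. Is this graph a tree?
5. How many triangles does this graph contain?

Count: 8 vertices, 11 edges.
Vertex 7 has neighbors [1, 2, 5, 6], degree = 4.
Handshaking lemma: 2 * 11 = 22.
A tree on 8 vertices has 7 edges. This graph has 11 edges (4 extra). Not a tree.
Number of triangles = 1.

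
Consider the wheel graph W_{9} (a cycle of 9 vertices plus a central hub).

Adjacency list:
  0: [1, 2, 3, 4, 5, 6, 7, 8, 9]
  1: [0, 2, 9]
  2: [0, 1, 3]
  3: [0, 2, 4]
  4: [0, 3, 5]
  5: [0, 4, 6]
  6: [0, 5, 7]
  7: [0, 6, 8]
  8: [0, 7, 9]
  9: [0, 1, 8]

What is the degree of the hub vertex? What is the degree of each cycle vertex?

The hub connects to all 9 cycle vertices, so deg(hub) = 9.
Each cycle vertex connects to 2 neighbors on the cycle plus the hub, so deg(cycle vertex) = 3.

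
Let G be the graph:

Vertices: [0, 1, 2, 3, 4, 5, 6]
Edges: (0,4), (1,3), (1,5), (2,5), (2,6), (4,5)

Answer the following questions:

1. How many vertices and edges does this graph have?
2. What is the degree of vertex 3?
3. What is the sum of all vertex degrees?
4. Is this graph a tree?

Count: 7 vertices, 6 edges.
Vertex 3 has neighbors [1], degree = 1.
Handshaking lemma: 2 * 6 = 12.
A graph is a tree iff it is connected and has exactly n-1 edges. This graph is connected (all 7 vertices in one component) and has 7-1 = 6 edges. It is a tree.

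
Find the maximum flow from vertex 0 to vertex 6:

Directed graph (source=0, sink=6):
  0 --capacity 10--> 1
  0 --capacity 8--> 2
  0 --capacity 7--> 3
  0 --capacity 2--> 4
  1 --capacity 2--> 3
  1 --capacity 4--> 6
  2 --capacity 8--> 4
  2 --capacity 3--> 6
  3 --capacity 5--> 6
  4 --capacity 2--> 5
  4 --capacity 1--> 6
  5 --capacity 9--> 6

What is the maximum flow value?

Computing max flow:
  Flow on (0->1): 6/10
  Flow on (0->2): 6/8
  Flow on (0->3): 3/7
  Flow on (1->3): 2/2
  Flow on (1->6): 4/4
  Flow on (2->4): 3/8
  Flow on (2->6): 3/3
  Flow on (3->6): 5/5
  Flow on (4->5): 2/2
  Flow on (4->6): 1/1
  Flow on (5->6): 2/9
Maximum flow = 15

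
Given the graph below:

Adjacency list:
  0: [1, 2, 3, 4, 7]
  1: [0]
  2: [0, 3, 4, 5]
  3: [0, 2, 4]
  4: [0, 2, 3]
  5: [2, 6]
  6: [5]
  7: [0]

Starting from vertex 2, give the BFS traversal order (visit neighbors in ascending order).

BFS from vertex 2 (neighbors processed in ascending order):
Visit order: 2, 0, 3, 4, 5, 1, 7, 6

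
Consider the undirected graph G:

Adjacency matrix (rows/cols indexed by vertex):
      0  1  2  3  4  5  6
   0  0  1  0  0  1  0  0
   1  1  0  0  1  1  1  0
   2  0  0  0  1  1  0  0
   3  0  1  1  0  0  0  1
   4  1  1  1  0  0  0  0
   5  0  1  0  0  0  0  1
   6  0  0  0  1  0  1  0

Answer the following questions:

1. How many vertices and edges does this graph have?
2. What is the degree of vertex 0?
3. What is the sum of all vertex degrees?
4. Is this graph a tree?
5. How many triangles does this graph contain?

Count: 7 vertices, 9 edges.
Vertex 0 has neighbors [1, 4], degree = 2.
Handshaking lemma: 2 * 9 = 18.
A tree on 7 vertices has 6 edges. This graph has 9 edges (3 extra). Not a tree.
Number of triangles = 1.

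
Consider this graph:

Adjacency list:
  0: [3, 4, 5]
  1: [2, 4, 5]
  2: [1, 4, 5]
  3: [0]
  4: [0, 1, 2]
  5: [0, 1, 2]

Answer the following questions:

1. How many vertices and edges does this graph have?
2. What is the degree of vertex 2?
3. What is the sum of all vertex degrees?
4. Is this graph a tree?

Count: 6 vertices, 8 edges.
Vertex 2 has neighbors [1, 4, 5], degree = 3.
Handshaking lemma: 2 * 8 = 16.
A tree on 6 vertices has 5 edges. This graph has 8 edges (3 extra). Not a tree.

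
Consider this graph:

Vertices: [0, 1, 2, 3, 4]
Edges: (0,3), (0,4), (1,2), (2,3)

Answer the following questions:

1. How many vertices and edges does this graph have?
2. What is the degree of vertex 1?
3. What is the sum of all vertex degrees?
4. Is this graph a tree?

Count: 5 vertices, 4 edges.
Vertex 1 has neighbors [2], degree = 1.
Handshaking lemma: 2 * 4 = 8.
A graph is a tree iff it is connected and has exactly n-1 edges. This graph is connected (all 5 vertices in one component) and has 5-1 = 4 edges. It is a tree.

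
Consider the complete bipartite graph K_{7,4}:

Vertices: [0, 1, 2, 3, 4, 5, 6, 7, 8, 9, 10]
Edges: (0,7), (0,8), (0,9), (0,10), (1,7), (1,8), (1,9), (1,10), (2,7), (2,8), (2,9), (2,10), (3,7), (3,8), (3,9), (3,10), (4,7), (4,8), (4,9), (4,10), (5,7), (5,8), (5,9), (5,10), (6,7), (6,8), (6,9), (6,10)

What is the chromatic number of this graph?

K_{7,4} is bipartite: vertices split into two independent sets of size 7 and 4.
Color one set 0, the other 1. No adjacent vertices share a color.
Chromatic number = 2.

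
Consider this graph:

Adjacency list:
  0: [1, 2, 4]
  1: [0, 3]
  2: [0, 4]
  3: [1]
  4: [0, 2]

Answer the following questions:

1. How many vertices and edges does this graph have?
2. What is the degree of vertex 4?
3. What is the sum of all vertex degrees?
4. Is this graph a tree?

Count: 5 vertices, 5 edges.
Vertex 4 has neighbors [0, 2], degree = 2.
Handshaking lemma: 2 * 5 = 10.
A tree on 5 vertices has 4 edges. This graph has 5 edges (1 extra). Not a tree.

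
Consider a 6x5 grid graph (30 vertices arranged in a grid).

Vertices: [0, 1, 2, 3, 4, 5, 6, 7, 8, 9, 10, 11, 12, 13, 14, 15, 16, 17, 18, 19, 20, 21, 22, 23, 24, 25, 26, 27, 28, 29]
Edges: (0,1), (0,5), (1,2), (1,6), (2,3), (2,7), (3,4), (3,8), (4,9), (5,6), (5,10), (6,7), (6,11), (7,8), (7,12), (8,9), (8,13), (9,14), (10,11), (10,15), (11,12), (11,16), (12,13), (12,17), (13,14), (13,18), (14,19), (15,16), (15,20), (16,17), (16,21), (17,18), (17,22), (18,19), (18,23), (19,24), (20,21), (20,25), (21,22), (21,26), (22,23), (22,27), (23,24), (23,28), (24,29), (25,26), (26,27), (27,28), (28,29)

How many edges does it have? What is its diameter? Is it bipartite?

A 6x5 grid has 25 vertical edges and 24 horizontal edges.
Total edges = 25 + 24 = 49.
Diameter = (6-1) + (5-1) = 9 (corner to opposite corner).
Grid graphs are bipartite (checkerboard coloring).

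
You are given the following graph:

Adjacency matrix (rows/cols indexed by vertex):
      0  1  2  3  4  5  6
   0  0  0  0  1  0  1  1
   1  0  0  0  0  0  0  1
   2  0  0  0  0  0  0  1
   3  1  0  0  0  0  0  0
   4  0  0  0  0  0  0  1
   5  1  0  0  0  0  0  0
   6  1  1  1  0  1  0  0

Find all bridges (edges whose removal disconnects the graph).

A bridge is an edge whose removal increases the number of connected components.
Bridges found: (0,3), (0,5), (0,6), (1,6), (2,6), (4,6)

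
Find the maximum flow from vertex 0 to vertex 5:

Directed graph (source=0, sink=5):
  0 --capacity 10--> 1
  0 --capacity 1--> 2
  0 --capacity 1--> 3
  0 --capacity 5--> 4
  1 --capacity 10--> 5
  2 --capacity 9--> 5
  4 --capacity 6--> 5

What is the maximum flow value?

Computing max flow:
  Flow on (0->1): 10/10
  Flow on (0->2): 1/1
  Flow on (0->4): 5/5
  Flow on (1->5): 10/10
  Flow on (2->5): 1/9
  Flow on (4->5): 5/6
Maximum flow = 16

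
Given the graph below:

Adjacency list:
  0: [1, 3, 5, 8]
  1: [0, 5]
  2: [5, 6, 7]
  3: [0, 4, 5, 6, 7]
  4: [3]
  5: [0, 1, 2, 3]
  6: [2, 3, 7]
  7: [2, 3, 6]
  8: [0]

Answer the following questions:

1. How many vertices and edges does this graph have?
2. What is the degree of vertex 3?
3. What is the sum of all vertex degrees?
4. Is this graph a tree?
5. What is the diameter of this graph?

Count: 9 vertices, 13 edges.
Vertex 3 has neighbors [0, 4, 5, 6, 7], degree = 5.
Handshaking lemma: 2 * 13 = 26.
A tree on 9 vertices has 8 edges. This graph has 13 edges (5 extra). Not a tree.
Diameter (longest shortest path) = 3.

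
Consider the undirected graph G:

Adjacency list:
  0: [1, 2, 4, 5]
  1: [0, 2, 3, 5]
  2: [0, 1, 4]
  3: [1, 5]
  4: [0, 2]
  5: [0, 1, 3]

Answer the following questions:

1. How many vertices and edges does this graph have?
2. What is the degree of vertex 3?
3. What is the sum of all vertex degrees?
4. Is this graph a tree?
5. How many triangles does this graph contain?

Count: 6 vertices, 9 edges.
Vertex 3 has neighbors [1, 5], degree = 2.
Handshaking lemma: 2 * 9 = 18.
A tree on 6 vertices has 5 edges. This graph has 9 edges (4 extra). Not a tree.
Number of triangles = 4.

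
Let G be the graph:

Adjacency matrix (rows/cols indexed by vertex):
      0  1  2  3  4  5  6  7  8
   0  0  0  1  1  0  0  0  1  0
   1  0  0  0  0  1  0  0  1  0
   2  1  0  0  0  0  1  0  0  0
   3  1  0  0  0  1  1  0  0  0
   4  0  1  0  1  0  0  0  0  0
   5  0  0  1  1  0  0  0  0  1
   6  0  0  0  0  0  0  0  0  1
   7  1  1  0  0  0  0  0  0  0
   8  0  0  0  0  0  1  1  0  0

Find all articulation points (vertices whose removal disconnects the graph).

An articulation point is a vertex whose removal disconnects the graph.
Articulation points: [5, 8]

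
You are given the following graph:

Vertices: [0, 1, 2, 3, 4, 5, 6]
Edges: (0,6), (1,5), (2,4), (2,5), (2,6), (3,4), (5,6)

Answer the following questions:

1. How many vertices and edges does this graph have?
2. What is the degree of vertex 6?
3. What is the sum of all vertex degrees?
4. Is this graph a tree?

Count: 7 vertices, 7 edges.
Vertex 6 has neighbors [0, 2, 5], degree = 3.
Handshaking lemma: 2 * 7 = 14.
A tree on 7 vertices has 6 edges. This graph has 7 edges (1 extra). Not a tree.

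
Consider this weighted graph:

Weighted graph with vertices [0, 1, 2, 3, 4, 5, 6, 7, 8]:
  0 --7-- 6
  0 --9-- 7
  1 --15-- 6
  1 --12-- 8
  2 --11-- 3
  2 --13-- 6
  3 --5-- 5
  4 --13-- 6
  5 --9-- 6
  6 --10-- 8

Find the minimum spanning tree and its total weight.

Applying Kruskal's algorithm (sort edges by weight, add if no cycle):
  Add (3,5) w=5
  Add (0,6) w=7
  Add (0,7) w=9
  Add (5,6) w=9
  Add (6,8) w=10
  Add (2,3) w=11
  Add (1,8) w=12
  Skip (2,6) w=13 (creates cycle)
  Add (4,6) w=13
  Skip (1,6) w=15 (creates cycle)
MST weight = 76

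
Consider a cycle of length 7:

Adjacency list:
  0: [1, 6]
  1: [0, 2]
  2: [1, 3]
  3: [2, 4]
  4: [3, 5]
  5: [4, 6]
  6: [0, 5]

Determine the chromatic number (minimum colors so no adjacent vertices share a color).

This is an odd cycle (C_7). Odd cycles are not bipartite (any 2-coloring forces two adjacent vertices to match), and 3 colors suffice.
Chromatic number = 3.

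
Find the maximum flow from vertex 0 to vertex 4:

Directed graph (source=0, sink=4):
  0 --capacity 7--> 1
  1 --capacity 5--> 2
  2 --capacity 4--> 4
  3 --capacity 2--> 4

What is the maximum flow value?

Computing max flow:
  Flow on (0->1): 4/7
  Flow on (1->2): 4/5
  Flow on (2->4): 4/4
Maximum flow = 4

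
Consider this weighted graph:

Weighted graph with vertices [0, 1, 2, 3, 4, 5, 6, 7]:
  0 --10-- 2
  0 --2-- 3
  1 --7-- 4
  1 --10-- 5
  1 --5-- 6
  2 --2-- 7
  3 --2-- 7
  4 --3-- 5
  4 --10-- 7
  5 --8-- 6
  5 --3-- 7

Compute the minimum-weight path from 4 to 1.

Using Dijkstra's algorithm from vertex 4:
Shortest path: 4 -> 1
Total weight: 7 = 7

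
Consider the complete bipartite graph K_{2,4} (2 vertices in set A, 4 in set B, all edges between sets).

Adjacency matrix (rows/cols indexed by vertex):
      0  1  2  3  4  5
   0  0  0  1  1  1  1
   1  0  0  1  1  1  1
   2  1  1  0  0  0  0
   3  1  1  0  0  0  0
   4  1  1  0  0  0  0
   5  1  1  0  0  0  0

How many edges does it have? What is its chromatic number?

K_{2,4} has 2 * 4 = 8 edges.
Bipartite graphs have chromatic number 2 (color each partition differently).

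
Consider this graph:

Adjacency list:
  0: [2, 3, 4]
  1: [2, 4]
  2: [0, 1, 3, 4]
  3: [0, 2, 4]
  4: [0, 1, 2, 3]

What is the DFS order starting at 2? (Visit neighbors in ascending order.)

DFS from vertex 2 (neighbors processed in ascending order):
Visit order: 2, 0, 3, 4, 1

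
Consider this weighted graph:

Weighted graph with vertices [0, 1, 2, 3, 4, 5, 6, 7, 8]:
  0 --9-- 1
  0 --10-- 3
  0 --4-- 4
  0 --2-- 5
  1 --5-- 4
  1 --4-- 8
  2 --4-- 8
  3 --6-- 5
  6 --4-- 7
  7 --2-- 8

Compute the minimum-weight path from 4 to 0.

Using Dijkstra's algorithm from vertex 4:
Shortest path: 4 -> 0
Total weight: 4 = 4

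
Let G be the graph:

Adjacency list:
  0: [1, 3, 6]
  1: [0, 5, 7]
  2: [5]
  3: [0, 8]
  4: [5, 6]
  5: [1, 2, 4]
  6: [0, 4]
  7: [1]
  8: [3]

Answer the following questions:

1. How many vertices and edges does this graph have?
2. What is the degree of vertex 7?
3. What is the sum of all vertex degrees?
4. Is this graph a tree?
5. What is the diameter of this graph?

Count: 9 vertices, 9 edges.
Vertex 7 has neighbors [1], degree = 1.
Handshaking lemma: 2 * 9 = 18.
A tree on 9 vertices has 8 edges. This graph has 9 edges (1 extra). Not a tree.
Diameter (longest shortest path) = 5.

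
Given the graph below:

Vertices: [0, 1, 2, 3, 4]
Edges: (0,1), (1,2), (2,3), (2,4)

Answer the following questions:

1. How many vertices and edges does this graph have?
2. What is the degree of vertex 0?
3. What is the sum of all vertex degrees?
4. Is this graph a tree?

Count: 5 vertices, 4 edges.
Vertex 0 has neighbors [1], degree = 1.
Handshaking lemma: 2 * 4 = 8.
A graph is a tree iff it is connected and has exactly n-1 edges. This graph is connected (all 5 vertices in one component) and has 5-1 = 4 edges. It is a tree.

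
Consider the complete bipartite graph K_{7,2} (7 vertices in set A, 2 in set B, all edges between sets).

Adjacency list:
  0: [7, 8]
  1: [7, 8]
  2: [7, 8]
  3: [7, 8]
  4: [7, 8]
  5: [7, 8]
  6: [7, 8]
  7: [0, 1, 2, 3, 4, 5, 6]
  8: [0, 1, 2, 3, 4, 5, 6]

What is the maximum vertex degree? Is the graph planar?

Set-A vertices have degree 2; set-B vertices have degree 7. Maximum degree = max(7,2) = 7.
min(7,2) <= 2, so K_{7,2} avoids a K_{3,3} subdivision and is planar.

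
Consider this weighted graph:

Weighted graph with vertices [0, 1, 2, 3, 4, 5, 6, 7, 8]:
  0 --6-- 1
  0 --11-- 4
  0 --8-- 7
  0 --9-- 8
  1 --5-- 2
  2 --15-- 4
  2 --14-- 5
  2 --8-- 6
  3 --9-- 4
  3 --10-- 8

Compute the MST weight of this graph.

Applying Kruskal's algorithm (sort edges by weight, add if no cycle):
  Add (1,2) w=5
  Add (0,1) w=6
  Add (0,7) w=8
  Add (2,6) w=8
  Add (0,8) w=9
  Add (3,4) w=9
  Add (3,8) w=10
  Skip (0,4) w=11 (creates cycle)
  Add (2,5) w=14
  Skip (2,4) w=15 (creates cycle)
MST weight = 69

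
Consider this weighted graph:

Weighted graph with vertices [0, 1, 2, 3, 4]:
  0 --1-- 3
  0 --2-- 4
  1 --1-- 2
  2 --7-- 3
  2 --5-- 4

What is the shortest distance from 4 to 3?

Using Dijkstra's algorithm from vertex 4:
Shortest path: 4 -> 0 -> 3
Total weight: 2 + 1 = 3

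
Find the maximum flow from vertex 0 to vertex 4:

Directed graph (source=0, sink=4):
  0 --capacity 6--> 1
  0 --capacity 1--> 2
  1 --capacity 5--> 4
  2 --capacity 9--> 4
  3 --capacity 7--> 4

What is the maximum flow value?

Computing max flow:
  Flow on (0->1): 5/6
  Flow on (0->2): 1/1
  Flow on (1->4): 5/5
  Flow on (2->4): 1/9
Maximum flow = 6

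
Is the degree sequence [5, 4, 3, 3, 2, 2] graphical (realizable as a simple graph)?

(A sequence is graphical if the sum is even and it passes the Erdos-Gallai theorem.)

Sum of degrees = 19. Sum is odd, so the sequence is NOT graphical.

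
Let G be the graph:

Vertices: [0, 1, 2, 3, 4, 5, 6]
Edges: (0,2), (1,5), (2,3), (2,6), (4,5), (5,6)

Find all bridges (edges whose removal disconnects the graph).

A bridge is an edge whose removal increases the number of connected components.
Bridges found: (0,2), (1,5), (2,3), (2,6), (4,5), (5,6)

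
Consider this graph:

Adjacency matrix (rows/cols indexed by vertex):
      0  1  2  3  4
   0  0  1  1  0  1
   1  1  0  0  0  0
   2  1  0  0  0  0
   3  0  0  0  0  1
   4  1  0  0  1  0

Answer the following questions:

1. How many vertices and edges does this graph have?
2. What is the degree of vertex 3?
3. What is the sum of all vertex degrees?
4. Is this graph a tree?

Count: 5 vertices, 4 edges.
Vertex 3 has neighbors [4], degree = 1.
Handshaking lemma: 2 * 4 = 8.
A graph is a tree iff it is connected and has exactly n-1 edges. This graph is connected (all 5 vertices in one component) and has 5-1 = 4 edges. It is a tree.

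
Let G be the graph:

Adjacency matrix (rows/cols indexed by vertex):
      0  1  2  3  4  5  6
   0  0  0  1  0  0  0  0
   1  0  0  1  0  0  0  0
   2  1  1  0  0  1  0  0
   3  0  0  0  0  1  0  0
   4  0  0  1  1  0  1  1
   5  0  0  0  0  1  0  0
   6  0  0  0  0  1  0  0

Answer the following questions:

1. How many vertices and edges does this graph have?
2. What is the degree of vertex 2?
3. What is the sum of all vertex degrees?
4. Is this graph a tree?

Count: 7 vertices, 6 edges.
Vertex 2 has neighbors [0, 1, 4], degree = 3.
Handshaking lemma: 2 * 6 = 12.
A graph is a tree iff it is connected and has exactly n-1 edges. This graph is connected (all 7 vertices in one component) and has 7-1 = 6 edges. It is a tree.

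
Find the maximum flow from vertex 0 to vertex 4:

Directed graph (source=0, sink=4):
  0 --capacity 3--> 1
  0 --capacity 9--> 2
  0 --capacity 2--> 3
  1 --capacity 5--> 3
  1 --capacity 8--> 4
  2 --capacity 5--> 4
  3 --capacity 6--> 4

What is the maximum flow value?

Computing max flow:
  Flow on (0->1): 3/3
  Flow on (0->2): 5/9
  Flow on (0->3): 2/2
  Flow on (1->4): 3/8
  Flow on (2->4): 5/5
  Flow on (3->4): 2/6
Maximum flow = 10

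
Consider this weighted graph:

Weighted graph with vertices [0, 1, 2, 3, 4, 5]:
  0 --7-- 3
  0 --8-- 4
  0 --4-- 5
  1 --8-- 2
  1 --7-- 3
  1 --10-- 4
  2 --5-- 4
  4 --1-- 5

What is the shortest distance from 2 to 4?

Using Dijkstra's algorithm from vertex 2:
Shortest path: 2 -> 4
Total weight: 5 = 5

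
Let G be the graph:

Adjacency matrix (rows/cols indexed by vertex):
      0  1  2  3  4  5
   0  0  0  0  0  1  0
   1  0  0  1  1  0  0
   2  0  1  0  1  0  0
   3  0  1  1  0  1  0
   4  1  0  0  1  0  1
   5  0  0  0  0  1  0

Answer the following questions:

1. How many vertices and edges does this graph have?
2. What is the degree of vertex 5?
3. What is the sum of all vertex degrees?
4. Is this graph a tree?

Count: 6 vertices, 6 edges.
Vertex 5 has neighbors [4], degree = 1.
Handshaking lemma: 2 * 6 = 12.
A tree on 6 vertices has 5 edges. This graph has 6 edges (1 extra). Not a tree.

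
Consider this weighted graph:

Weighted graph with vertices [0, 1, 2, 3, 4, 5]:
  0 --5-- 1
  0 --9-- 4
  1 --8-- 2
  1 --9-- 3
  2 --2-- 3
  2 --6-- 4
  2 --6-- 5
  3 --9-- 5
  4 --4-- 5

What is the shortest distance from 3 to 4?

Using Dijkstra's algorithm from vertex 3:
Shortest path: 3 -> 2 -> 4
Total weight: 2 + 6 = 8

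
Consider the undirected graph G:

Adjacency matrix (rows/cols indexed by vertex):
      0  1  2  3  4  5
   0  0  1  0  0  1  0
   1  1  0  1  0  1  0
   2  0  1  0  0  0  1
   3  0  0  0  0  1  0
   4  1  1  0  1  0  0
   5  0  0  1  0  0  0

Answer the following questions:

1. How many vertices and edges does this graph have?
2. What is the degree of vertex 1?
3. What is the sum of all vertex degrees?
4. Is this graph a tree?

Count: 6 vertices, 6 edges.
Vertex 1 has neighbors [0, 2, 4], degree = 3.
Handshaking lemma: 2 * 6 = 12.
A tree on 6 vertices has 5 edges. This graph has 6 edges (1 extra). Not a tree.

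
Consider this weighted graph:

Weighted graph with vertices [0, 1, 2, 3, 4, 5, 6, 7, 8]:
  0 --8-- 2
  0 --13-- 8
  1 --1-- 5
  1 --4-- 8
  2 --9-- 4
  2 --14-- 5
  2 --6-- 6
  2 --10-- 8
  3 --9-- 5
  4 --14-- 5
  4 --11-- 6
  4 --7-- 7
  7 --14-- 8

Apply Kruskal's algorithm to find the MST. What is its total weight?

Applying Kruskal's algorithm (sort edges by weight, add if no cycle):
  Add (1,5) w=1
  Add (1,8) w=4
  Add (2,6) w=6
  Add (4,7) w=7
  Add (0,2) w=8
  Add (2,4) w=9
  Add (3,5) w=9
  Add (2,8) w=10
  Skip (4,6) w=11 (creates cycle)
  Skip (0,8) w=13 (creates cycle)
  Skip (2,5) w=14 (creates cycle)
  Skip (4,5) w=14 (creates cycle)
  Skip (7,8) w=14 (creates cycle)
MST weight = 54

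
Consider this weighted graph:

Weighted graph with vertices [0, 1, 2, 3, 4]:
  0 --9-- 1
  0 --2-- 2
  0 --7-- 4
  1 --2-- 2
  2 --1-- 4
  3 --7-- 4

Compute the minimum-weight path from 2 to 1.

Using Dijkstra's algorithm from vertex 2:
Shortest path: 2 -> 1
Total weight: 2 = 2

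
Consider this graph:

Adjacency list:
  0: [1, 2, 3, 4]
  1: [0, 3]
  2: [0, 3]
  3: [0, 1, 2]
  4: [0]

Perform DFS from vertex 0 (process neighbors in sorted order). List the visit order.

DFS from vertex 0 (neighbors processed in ascending order):
Visit order: 0, 1, 3, 2, 4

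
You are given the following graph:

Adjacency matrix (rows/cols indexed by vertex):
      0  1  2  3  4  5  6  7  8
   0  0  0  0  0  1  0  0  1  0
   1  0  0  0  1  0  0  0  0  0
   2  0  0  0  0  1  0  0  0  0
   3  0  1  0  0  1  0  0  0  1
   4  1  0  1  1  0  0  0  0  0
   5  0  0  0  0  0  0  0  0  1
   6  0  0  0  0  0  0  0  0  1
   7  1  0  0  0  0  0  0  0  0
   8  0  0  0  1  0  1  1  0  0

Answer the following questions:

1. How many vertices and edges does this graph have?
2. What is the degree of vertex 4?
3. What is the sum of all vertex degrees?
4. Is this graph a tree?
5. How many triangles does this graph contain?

Count: 9 vertices, 8 edges.
Vertex 4 has neighbors [0, 2, 3], degree = 3.
Handshaking lemma: 2 * 8 = 16.
A graph is a tree iff it is connected and has exactly n-1 edges. This graph is connected (all 9 vertices in one component) and has 9-1 = 8 edges. It is a tree.
Number of triangles = 0.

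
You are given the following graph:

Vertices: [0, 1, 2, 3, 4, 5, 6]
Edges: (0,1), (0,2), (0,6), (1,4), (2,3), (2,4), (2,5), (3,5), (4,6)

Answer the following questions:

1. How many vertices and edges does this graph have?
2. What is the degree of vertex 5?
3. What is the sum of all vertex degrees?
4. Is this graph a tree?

Count: 7 vertices, 9 edges.
Vertex 5 has neighbors [2, 3], degree = 2.
Handshaking lemma: 2 * 9 = 18.
A tree on 7 vertices has 6 edges. This graph has 9 edges (3 extra). Not a tree.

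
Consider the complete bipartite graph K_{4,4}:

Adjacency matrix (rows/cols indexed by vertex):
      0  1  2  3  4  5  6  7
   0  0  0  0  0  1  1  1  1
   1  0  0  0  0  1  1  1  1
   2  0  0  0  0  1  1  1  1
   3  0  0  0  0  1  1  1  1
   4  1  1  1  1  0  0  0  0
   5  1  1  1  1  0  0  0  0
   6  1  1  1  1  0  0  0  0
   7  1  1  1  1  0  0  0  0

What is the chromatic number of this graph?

K_{4,4} is bipartite: vertices split into two independent sets of size 4 and 4.
Color one set 0, the other 1. No adjacent vertices share a color.
Chromatic number = 2.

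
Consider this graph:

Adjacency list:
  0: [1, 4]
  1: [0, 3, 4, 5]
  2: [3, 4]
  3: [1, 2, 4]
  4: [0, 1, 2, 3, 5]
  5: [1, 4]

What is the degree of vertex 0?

Vertex 0 has neighbors [1, 4], so deg(0) = 2.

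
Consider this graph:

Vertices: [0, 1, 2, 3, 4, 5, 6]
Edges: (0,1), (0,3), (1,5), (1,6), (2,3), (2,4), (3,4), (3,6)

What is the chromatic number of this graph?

The graph has a maximum clique of size 3 (lower bound on chromatic number).
A valid 3-coloring: {0: 1, 1: 0, 2: 1, 3: 0, 4: 2, 5: 1, 6: 1}.
Chromatic number = 3.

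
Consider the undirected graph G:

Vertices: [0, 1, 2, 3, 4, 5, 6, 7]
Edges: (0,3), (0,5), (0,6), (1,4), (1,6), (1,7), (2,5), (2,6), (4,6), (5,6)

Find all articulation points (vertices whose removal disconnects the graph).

An articulation point is a vertex whose removal disconnects the graph.
Articulation points: [0, 1, 6]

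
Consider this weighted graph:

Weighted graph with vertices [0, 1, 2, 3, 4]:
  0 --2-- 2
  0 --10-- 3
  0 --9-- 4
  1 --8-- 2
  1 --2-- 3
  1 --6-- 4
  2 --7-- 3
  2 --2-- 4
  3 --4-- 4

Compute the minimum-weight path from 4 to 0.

Using Dijkstra's algorithm from vertex 4:
Shortest path: 4 -> 2 -> 0
Total weight: 2 + 2 = 4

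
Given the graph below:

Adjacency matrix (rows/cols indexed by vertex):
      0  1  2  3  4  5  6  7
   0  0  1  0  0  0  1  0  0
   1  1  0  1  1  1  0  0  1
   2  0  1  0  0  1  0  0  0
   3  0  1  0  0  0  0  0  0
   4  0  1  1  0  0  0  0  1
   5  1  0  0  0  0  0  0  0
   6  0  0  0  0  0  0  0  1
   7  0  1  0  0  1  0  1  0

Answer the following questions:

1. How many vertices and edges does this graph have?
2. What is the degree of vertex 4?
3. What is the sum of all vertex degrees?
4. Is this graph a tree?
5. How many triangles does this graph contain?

Count: 8 vertices, 9 edges.
Vertex 4 has neighbors [1, 2, 7], degree = 3.
Handshaking lemma: 2 * 9 = 18.
A tree on 8 vertices has 7 edges. This graph has 9 edges (2 extra). Not a tree.
Number of triangles = 2.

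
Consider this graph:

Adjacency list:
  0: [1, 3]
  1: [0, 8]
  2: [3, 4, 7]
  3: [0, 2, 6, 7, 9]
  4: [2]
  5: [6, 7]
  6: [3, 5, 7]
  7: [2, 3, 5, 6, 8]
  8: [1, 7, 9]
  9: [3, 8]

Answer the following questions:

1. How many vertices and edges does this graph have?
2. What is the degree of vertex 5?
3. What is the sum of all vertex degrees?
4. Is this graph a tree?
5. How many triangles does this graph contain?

Count: 10 vertices, 14 edges.
Vertex 5 has neighbors [6, 7], degree = 2.
Handshaking lemma: 2 * 14 = 28.
A tree on 10 vertices has 9 edges. This graph has 14 edges (5 extra). Not a tree.
Number of triangles = 3.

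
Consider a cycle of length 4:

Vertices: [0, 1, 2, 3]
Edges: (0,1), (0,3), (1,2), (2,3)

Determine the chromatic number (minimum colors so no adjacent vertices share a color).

This is an even cycle (C_4). Even cycles are bipartite.
Chromatic number = 2.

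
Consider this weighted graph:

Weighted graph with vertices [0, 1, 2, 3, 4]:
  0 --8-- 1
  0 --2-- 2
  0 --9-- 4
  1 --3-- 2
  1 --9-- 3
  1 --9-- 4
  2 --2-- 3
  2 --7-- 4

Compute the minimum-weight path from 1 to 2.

Using Dijkstra's algorithm from vertex 1:
Shortest path: 1 -> 2
Total weight: 3 = 3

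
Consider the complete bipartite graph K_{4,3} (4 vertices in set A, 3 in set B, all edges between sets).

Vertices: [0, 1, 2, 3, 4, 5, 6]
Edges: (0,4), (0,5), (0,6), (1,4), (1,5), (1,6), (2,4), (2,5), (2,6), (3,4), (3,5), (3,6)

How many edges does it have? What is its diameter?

K_{4,3} has 4 * 3 = 12 edges.
Any vertex reaches any opposite-side vertex in 1 step; same-side vertices reach in 2 steps via any opposite-side vertex.
Diameter = 2.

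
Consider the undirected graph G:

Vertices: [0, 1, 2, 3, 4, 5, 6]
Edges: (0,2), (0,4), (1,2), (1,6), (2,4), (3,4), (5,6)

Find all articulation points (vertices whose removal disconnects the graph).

An articulation point is a vertex whose removal disconnects the graph.
Articulation points: [1, 2, 4, 6]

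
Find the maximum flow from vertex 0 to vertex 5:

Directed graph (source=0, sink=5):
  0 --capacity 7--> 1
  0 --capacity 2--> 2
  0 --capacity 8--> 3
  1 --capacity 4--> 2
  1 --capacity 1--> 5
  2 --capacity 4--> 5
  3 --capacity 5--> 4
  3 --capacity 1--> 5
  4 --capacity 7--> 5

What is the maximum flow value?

Computing max flow:
  Flow on (0->1): 5/7
  Flow on (0->3): 6/8
  Flow on (1->2): 4/4
  Flow on (1->5): 1/1
  Flow on (2->5): 4/4
  Flow on (3->4): 5/5
  Flow on (3->5): 1/1
  Flow on (4->5): 5/7
Maximum flow = 11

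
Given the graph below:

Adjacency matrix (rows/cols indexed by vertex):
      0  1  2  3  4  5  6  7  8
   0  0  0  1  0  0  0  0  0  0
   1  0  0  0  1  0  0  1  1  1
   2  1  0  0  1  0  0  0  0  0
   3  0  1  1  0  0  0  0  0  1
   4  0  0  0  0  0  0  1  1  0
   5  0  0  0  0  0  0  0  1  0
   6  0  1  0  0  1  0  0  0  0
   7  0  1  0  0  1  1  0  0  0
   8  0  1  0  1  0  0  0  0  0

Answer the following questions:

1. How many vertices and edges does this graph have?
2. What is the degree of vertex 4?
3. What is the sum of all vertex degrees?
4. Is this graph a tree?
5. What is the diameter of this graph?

Count: 9 vertices, 10 edges.
Vertex 4 has neighbors [6, 7], degree = 2.
Handshaking lemma: 2 * 10 = 20.
A tree on 9 vertices has 8 edges. This graph has 10 edges (2 extra). Not a tree.
Diameter (longest shortest path) = 5.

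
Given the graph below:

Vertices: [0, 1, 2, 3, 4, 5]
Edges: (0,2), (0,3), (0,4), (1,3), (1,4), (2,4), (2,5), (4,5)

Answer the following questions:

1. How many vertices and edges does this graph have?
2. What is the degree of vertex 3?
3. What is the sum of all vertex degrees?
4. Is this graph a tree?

Count: 6 vertices, 8 edges.
Vertex 3 has neighbors [0, 1], degree = 2.
Handshaking lemma: 2 * 8 = 16.
A tree on 6 vertices has 5 edges. This graph has 8 edges (3 extra). Not a tree.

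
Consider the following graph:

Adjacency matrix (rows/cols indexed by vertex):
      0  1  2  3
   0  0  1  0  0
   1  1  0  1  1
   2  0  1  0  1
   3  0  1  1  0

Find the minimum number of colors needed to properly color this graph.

The graph has a maximum clique of size 3 (lower bound on chromatic number).
A valid 3-coloring: {0: 1, 1: 0, 2: 1, 3: 2}.
Chromatic number = 3.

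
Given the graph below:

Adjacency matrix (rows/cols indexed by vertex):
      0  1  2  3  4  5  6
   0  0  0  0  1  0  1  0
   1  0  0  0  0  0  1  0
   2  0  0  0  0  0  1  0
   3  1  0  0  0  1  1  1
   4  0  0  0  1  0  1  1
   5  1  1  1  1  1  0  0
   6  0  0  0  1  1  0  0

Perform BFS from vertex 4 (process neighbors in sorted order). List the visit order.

BFS from vertex 4 (neighbors processed in ascending order):
Visit order: 4, 3, 5, 6, 0, 1, 2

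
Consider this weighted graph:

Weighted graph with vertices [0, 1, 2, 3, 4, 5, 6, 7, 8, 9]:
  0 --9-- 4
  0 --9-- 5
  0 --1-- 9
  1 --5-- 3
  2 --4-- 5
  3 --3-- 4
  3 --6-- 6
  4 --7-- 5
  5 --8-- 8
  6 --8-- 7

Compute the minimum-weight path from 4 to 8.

Using Dijkstra's algorithm from vertex 4:
Shortest path: 4 -> 5 -> 8
Total weight: 7 + 8 = 15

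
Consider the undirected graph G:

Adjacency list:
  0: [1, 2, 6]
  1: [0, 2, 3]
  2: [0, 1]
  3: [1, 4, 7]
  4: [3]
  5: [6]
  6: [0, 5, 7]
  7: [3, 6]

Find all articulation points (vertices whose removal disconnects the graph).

An articulation point is a vertex whose removal disconnects the graph.
Articulation points: [3, 6]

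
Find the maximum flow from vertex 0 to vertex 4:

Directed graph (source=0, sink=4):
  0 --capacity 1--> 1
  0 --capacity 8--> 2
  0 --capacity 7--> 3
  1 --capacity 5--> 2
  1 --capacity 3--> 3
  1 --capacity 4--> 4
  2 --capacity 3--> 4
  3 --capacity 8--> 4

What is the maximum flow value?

Computing max flow:
  Flow on (0->1): 1/1
  Flow on (0->2): 3/8
  Flow on (0->3): 7/7
  Flow on (1->4): 1/4
  Flow on (2->4): 3/3
  Flow on (3->4): 7/8
Maximum flow = 11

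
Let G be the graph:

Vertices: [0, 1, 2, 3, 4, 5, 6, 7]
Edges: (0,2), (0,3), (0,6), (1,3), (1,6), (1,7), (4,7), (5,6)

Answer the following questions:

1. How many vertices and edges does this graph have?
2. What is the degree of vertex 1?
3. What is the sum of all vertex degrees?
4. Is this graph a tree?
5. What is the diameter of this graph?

Count: 8 vertices, 8 edges.
Vertex 1 has neighbors [3, 6, 7], degree = 3.
Handshaking lemma: 2 * 8 = 16.
A tree on 8 vertices has 7 edges. This graph has 8 edges (1 extra). Not a tree.
Diameter (longest shortest path) = 5.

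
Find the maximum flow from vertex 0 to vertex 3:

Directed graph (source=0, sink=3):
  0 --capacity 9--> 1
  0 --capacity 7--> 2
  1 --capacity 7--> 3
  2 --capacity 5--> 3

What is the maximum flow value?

Computing max flow:
  Flow on (0->1): 7/9
  Flow on (0->2): 5/7
  Flow on (1->3): 7/7
  Flow on (2->3): 5/5
Maximum flow = 12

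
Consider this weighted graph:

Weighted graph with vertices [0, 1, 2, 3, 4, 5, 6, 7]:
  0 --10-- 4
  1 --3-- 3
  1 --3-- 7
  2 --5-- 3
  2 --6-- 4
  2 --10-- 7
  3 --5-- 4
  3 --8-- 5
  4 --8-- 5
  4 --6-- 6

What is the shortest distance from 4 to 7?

Using Dijkstra's algorithm from vertex 4:
Shortest path: 4 -> 3 -> 1 -> 7
Total weight: 5 + 3 + 3 = 11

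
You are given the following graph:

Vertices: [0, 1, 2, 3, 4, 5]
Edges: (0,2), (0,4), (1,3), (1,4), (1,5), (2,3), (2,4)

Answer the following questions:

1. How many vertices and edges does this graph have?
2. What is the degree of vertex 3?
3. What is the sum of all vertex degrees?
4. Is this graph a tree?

Count: 6 vertices, 7 edges.
Vertex 3 has neighbors [1, 2], degree = 2.
Handshaking lemma: 2 * 7 = 14.
A tree on 6 vertices has 5 edges. This graph has 7 edges (2 extra). Not a tree.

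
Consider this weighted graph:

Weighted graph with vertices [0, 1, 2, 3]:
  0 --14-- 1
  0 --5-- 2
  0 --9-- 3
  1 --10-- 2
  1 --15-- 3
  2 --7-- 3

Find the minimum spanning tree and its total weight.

Applying Kruskal's algorithm (sort edges by weight, add if no cycle):
  Add (0,2) w=5
  Add (2,3) w=7
  Skip (0,3) w=9 (creates cycle)
  Add (1,2) w=10
  Skip (0,1) w=14 (creates cycle)
  Skip (1,3) w=15 (creates cycle)
MST weight = 22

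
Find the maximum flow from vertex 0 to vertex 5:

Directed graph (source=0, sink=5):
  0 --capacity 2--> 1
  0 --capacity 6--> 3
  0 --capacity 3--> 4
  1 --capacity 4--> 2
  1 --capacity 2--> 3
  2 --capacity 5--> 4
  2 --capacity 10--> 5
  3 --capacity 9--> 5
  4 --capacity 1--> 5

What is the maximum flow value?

Computing max flow:
  Flow on (0->1): 2/2
  Flow on (0->3): 6/6
  Flow on (0->4): 1/3
  Flow on (1->2): 2/4
  Flow on (2->5): 2/10
  Flow on (3->5): 6/9
  Flow on (4->5): 1/1
Maximum flow = 9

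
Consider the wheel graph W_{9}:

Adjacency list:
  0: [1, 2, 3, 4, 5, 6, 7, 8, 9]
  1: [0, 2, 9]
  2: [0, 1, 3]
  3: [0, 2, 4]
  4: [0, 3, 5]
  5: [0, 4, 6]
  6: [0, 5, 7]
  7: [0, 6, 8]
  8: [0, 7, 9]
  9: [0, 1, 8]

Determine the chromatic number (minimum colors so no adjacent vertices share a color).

W_{9} = C_{9} plus a hub adjacent to every cycle vertex.
The outer cycle needs 3 colors (odd cycle); the hub is adjacent to all of them so needs a fresh color.
Chromatic number = 3 + 1 = 4.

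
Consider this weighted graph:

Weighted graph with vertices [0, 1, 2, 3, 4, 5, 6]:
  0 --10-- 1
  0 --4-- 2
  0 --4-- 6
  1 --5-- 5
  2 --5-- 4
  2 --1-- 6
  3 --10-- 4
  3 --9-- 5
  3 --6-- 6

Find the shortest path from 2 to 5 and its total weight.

Using Dijkstra's algorithm from vertex 2:
Shortest path: 2 -> 6 -> 3 -> 5
Total weight: 1 + 6 + 9 = 16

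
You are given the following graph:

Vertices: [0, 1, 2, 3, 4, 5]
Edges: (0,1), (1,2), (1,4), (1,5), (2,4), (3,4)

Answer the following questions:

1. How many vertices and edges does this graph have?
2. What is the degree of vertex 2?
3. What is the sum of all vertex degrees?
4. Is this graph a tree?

Count: 6 vertices, 6 edges.
Vertex 2 has neighbors [1, 4], degree = 2.
Handshaking lemma: 2 * 6 = 12.
A tree on 6 vertices has 5 edges. This graph has 6 edges (1 extra). Not a tree.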